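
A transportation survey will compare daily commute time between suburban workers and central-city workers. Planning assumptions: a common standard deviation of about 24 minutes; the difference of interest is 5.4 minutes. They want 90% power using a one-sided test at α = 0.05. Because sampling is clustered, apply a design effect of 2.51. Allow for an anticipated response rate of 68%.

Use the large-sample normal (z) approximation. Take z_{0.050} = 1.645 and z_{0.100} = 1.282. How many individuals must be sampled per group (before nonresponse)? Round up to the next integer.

n = (z_α + z_β)² · (σ₁² + σ₂²) / δ²
  = (1.645 + 1.282)² · (2·24² = 1152) / 5.4²
  = 8.5673 · 1152 / 29.16
  = 338.46
Design effect: 2.51 × 338.46 = 849.54.
Adjust for 68% response: 849.54 / 0.68 = 1249.32.
Round up → n = 1250 per group.

n = 1250 per group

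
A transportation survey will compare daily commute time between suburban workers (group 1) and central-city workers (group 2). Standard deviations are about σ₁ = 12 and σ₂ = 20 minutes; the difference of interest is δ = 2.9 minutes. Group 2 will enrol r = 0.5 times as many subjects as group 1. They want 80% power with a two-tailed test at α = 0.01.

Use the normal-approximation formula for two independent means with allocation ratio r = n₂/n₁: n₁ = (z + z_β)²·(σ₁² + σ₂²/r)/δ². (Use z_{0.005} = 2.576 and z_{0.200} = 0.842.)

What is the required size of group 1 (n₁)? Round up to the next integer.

n₁ = 1312

n₁ = (z_{α/2} + z_β)² · (σ₁² + σ₂²/r) / δ²
   = (2.576 + 0.842)² · (12² + 20²/0.5) / 2.9²
   = 11.6827 · (144 + 800) / 8.41
   = 11.6827 · 944 / 8.41
   = 1311.35
Round up → n₁ = 1312; n₂ = r·n₁ = 0.5 × 1312 = 656.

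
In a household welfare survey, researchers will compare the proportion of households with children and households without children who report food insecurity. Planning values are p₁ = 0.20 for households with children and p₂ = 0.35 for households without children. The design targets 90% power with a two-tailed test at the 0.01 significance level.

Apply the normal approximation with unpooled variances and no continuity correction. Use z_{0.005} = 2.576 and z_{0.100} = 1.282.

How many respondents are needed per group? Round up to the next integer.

n = 257 per group

n = (z_{α/2} + z_β)² · [p₁(1−p₁) + p₂(1−p₂)] / (p₁ − p₂)²
  = (2.576 + 1.282)² · (0.20·0.80 + 0.35·0.65) / (-0.15)²
  = (3.858)² · (0.1600 + 0.2275) / 0.0225
  = 14.8842 · 0.3875 / 0.0225
  = 256.34
Round up → n = 257 per group.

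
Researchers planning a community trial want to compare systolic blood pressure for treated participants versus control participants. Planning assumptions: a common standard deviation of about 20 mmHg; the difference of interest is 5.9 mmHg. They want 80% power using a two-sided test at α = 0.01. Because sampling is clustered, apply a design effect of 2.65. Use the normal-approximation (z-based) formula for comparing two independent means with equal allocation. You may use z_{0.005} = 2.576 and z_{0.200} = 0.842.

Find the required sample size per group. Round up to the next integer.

n = 712 per group

n = (z_{α/2} + z_β)² · (σ₁² + σ₂²) / δ²
  = (2.576 + 0.842)² · (2·20² = 800) / 5.9²
  = 11.6827 · 800 / 34.81
  = 268.49
Design effect: 2.65 × 268.49 = 711.50.
Round up → n = 712 per group.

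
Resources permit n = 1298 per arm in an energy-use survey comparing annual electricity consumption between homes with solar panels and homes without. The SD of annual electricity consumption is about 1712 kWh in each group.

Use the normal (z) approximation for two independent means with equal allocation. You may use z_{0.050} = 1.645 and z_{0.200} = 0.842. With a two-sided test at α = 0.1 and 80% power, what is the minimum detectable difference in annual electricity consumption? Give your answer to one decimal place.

δ = (z_{α/2} + z_β) · √((σ₁²+σ₂²)/n)
  = (1.645 + 0.842) · √(5861888/1298)
  = 2.487 · √4516.1
  = 2.487 · 67.2019
  = 167.1311

Minimum detectable difference ≈ 167.1 kWh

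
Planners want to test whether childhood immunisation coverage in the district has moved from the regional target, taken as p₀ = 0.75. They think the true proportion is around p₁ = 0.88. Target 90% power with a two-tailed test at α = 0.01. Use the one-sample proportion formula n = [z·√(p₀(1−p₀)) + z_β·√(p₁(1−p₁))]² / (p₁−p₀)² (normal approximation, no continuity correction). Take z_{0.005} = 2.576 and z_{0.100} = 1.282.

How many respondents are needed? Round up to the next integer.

n = 139

n = [z_{α/2}·√(p₀q₀) + z_β·√(p₁q₁)]² / (p₁ − p₀)²
  = [2.576·√(0.75·0.25) + 1.282·√(0.88·0.12)]² / (0.13)²
  = [2.576·0.4330 + 1.282·0.3250]² / 0.0169
  = [1.5320]² / 0.0169
  = 138.88
Round up → n = 139.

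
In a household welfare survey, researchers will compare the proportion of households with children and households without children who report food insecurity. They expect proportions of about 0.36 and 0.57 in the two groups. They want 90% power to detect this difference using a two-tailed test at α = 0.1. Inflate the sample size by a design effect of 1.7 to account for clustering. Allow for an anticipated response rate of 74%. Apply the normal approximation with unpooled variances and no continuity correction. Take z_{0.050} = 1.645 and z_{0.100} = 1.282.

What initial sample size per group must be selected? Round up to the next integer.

n = (z_{α/2} + z_β)² · [p₁(1−p₁) + p₂(1−p₂)] / (p₁ − p₂)²
  = (1.645 + 1.282)² · (0.36·0.64 + 0.57·0.43) / (-0.21)²
  = (2.927)² · (0.2304 + 0.2451) / 0.0441
  = 8.5673 · 0.4755 / 0.0441
  = 92.38
Design effect: 1.7 × 92.38 = 157.04.
Adjust for 74% response: 157.04 / 0.74 = 212.21.
Round up → n = 213 per group.

n = 213 per group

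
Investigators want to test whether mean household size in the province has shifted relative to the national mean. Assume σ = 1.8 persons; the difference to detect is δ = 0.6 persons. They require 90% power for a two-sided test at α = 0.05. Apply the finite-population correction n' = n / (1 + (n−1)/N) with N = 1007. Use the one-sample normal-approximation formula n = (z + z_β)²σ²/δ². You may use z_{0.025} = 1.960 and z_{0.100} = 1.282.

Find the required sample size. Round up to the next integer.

n = (z_{α/2} + z_β)² · σ² / δ²
  = (1.960 + 1.282)² · 1.8² / 0.6²
  = 10.5106 · 3.24 / 0.36
  = 94.60
Finite-population correction (N = 1007): 94.60 / (1 + (94.60 − 1)/1007) = 86.55.
Round up → n = 87.

n = 87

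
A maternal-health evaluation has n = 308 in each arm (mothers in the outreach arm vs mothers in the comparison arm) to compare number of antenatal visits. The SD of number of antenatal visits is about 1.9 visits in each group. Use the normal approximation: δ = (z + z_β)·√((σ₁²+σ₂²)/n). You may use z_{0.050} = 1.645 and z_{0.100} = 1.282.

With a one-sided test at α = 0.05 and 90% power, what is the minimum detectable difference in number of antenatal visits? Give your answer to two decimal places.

δ = (z_α + z_β) · √((σ₁²+σ₂²)/n)
  = (1.645 + 1.282) · √(7.22/308)
  = 2.927 · √0.02344
  = 2.927 · 0.1531
  = 0.4481

Minimum detectable difference ≈ 0.45 visits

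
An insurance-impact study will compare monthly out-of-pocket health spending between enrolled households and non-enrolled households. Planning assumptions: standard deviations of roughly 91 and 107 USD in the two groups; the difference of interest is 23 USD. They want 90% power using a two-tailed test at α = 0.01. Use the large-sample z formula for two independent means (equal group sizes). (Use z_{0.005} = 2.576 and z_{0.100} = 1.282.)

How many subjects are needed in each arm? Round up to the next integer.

n = 556 per group

n = (z_{α/2} + z_β)² · (σ₁² + σ₂²) / δ²
  = (2.576 + 1.282)² · (91² + 107² = 19730) / 23²
  = 14.8842 · 19730 / 529
  = 555.13
Round up → n = 556 per group.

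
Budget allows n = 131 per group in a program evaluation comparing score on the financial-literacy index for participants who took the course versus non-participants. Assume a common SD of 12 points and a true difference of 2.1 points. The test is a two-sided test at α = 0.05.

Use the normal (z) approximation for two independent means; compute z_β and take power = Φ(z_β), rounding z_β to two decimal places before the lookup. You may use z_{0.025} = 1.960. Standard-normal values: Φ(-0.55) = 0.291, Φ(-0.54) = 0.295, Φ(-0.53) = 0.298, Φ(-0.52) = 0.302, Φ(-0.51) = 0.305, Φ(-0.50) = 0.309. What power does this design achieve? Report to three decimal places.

z_β = δ·√(n/(σ₁²+σ₂²)) − z_{α/2}
    = 2.1 · √(131/288) − 1.960
    = 2.1 · 0.67443 − 1.960
    = 1.4163 − 1.960 = -0.5437 → -0.54
Power = Φ(-0.54) = 0.295.

Power ≈ 0.295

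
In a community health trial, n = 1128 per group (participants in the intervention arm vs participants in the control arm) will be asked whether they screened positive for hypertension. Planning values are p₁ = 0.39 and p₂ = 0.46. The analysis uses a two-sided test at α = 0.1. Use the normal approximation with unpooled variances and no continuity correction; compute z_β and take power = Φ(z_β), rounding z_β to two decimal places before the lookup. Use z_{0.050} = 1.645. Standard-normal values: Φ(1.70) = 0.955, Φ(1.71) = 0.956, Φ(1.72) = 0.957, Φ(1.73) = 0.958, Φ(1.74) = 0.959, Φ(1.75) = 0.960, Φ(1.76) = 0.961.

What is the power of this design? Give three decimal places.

z_β = |p₁−p₂|·√(n/[p₁q₁+p₂q₂]) − z_{α/2}
    = 0.07 · √(1128/0.4863) − 1.645
    = 0.07 · 48.1618 − 1.645
    = 3.3713 − 1.645 = 1.7263 → 1.73
Power = Φ(1.73) = 0.958.

Power ≈ 0.958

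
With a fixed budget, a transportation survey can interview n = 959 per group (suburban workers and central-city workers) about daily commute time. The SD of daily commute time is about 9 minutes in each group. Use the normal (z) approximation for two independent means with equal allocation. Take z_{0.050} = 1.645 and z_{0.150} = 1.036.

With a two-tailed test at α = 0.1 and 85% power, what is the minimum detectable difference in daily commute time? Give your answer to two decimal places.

δ = (z_{α/2} + z_β) · √((σ₁²+σ₂²)/n)
  = (1.645 + 1.036) · √(162/959)
  = 2.681 · √0.16893
  = 2.681 · 0.4110
  = 1.1019

Minimum detectable difference ≈ 1.10 minutes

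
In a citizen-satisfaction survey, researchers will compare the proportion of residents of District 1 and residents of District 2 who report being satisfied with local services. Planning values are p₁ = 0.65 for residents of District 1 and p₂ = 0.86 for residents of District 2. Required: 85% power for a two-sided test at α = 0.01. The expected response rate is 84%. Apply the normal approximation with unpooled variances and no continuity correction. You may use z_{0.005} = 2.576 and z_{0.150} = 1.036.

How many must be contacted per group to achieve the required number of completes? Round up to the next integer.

n = (z_{α/2} + z_β)² · [p₁(1−p₁) + p₂(1−p₂)] / (p₁ − p₂)²
  = (2.576 + 1.036)² · (0.65·0.35 + 0.86·0.14) / (-0.21)²
  = (3.612)² · (0.2275 + 0.1204) / 0.0441
  = 13.0465 · 0.3479 / 0.0441
  = 102.92
Adjust for 84% response: 102.92 / 0.84 = 122.53.
Round up → n = 123 per group.

n = 123 per group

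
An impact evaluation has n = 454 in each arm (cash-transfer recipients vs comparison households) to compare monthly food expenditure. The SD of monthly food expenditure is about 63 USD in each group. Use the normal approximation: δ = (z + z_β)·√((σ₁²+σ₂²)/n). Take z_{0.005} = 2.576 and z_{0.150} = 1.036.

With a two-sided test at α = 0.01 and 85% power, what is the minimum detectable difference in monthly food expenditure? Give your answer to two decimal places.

δ = (z_{α/2} + z_β) · √((σ₁²+σ₂²)/n)
  = (2.576 + 1.036) · √(7938/454)
  = 3.612 · √17.4846
  = 3.612 · 4.1815
  = 15.1034

Minimum detectable difference ≈ 15.10 USD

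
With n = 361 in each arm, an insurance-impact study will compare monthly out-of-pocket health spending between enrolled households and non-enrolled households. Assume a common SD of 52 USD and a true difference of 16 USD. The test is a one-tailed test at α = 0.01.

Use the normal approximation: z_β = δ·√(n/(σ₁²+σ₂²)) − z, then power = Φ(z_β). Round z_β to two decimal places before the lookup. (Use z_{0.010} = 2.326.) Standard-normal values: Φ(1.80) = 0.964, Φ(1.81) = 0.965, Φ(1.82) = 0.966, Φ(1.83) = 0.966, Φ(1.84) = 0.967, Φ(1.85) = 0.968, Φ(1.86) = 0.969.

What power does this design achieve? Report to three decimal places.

z_β = δ·√(n/(σ₁²+σ₂²)) − z_α
    = 16 · √(361/5408) − 2.326
    = 16 · 0.25837 − 2.326
    = 4.1339 − 2.326 = 1.8079 → 1.81
Power = Φ(1.81) = 0.965.

Power ≈ 0.965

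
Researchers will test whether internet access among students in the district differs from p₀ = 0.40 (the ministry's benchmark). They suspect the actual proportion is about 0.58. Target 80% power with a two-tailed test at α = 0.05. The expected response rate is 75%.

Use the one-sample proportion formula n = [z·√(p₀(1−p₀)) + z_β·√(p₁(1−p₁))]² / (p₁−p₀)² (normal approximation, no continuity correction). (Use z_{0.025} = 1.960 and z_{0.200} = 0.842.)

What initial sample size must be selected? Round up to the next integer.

n = [z_{α/2}·√(p₀q₀) + z_β·√(p₁q₁)]² / (p₁ − p₀)²
  = [1.960·√(0.40·0.60) + 0.842·√(0.58·0.42)]² / (0.18)²
  = [1.960·0.4899 + 0.842·0.4936]² / 0.0324
  = [1.3758]² / 0.0324
  = 58.42
Adjust for 75% response: 58.42 / 0.75 = 77.89.
Round up → n = 78.

n = 78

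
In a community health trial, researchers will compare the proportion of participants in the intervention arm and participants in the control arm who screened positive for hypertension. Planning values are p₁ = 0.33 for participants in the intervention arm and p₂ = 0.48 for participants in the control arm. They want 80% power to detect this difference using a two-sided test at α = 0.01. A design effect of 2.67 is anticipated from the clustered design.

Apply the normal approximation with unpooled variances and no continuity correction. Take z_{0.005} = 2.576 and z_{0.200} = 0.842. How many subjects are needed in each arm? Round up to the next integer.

n = 653 per group

n = (z_{α/2} + z_β)² · [p₁(1−p₁) + p₂(1−p₂)] / (p₁ − p₂)²
  = (2.576 + 0.842)² · (0.33·0.67 + 0.48·0.52) / (-0.15)²
  = (3.418)² · (0.2211 + 0.2496) / 0.0225
  = 11.6827 · 0.4707 / 0.0225
  = 244.40
Design effect: 2.67 × 244.40 = 652.55.
Round up → n = 653 per group.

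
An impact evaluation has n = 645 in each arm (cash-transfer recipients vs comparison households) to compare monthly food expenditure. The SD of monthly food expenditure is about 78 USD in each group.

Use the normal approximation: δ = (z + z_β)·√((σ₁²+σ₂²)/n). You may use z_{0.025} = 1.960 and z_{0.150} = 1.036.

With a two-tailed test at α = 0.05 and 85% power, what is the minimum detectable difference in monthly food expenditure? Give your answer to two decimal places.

Minimum detectable difference ≈ 13.01 USD

δ = (z_{α/2} + z_β) · √((σ₁²+σ₂²)/n)
  = (1.960 + 1.036) · √(12168/645)
  = 2.996 · √18.8651
  = 2.996 · 4.3434
  = 13.0128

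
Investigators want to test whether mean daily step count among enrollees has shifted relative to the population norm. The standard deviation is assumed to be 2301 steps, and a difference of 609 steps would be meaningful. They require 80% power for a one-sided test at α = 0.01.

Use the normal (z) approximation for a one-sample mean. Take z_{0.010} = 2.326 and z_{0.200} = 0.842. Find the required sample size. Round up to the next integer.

n = (z_α + z_β)² · σ² / δ²
  = (2.326 + 0.842)² · 2301² / 609²
  = 10.0362 · 5294601 / 370881
  = 143.27
Round up → n = 144.

n = 144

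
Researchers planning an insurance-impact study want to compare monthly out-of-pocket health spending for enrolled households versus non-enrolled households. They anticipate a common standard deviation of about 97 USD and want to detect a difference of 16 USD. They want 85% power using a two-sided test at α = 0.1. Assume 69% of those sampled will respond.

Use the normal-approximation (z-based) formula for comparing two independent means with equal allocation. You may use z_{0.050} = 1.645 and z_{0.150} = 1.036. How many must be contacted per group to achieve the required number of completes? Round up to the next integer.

n = 766 per group

n = (z_{α/2} + z_β)² · (σ₁² + σ₂²) / δ²
  = (1.645 + 1.036)² · (2·97² = 18818) / 16²
  = 7.1878 · 18818 / 256
  = 528.36
Adjust for 69% response: 528.36 / 0.69 = 765.73.
Round up → n = 766 per group.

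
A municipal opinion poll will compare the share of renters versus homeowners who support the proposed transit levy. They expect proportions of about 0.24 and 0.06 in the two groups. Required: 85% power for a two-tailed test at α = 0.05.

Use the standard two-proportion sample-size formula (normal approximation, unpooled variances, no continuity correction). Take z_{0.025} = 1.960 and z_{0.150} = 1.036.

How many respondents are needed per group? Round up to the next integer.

n = 67 per group

n = (z_{α/2} + z_β)² · [p₁(1−p₁) + p₂(1−p₂)] / (p₁ − p₂)²
  = (1.960 + 1.036)² · (0.24·0.76 + 0.06·0.94) / (0.18)²
  = (2.996)² · (0.1824 + 0.0564) / 0.0324
  = 8.9760 · 0.2388 / 0.0324
  = 66.16
Round up → n = 67 per group.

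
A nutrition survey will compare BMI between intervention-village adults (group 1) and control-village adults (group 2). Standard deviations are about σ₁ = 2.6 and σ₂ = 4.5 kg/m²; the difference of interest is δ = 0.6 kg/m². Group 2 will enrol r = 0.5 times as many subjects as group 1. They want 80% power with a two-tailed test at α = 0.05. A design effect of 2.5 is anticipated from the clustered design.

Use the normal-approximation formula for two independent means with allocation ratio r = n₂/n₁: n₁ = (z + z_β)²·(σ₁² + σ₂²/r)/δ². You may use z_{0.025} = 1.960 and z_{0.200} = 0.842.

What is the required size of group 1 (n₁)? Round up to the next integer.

n₁ = (z_{α/2} + z_β)² · (σ₁² + σ₂²/r) / δ²
   = (1.960 + 0.842)² · (2.6² + 4.5²/0.5) / 0.6²
   = 7.8512 · (6.76 + 40.5) / 0.36
   = 7.8512 · 47.26 / 0.36
   = 1030.69
Design effect: 2.5 × 1030.69 = 2576.72.
Round up → n₁ = 2577; n₂ = r·n₁ = 0.5 × 2577 = 1289.

n₁ = 2577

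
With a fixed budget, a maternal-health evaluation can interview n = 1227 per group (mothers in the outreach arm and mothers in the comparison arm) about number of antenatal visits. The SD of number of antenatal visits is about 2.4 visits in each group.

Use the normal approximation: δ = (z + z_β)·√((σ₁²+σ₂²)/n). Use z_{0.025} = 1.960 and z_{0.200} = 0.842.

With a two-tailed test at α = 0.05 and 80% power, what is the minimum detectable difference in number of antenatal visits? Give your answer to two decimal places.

Minimum detectable difference ≈ 0.27 visits

δ = (z_{α/2} + z_β) · √((σ₁²+σ₂²)/n)
  = (1.960 + 0.842) · √(11.52/1227)
  = 2.802 · √0.00939
  = 2.802 · 0.0969
  = 0.2715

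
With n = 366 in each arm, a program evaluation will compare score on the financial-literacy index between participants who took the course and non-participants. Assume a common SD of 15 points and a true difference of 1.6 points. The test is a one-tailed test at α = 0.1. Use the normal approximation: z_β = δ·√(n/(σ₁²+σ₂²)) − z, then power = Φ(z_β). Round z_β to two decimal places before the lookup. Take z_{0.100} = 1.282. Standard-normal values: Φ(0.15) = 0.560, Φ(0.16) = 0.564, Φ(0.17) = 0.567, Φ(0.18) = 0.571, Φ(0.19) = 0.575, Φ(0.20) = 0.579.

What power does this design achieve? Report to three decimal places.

Power ≈ 0.564

z_β = δ·√(n/(σ₁²+σ₂²)) − z_α
    = 1.6 · √(366/450) − 1.282
    = 1.6 · 0.90185 − 1.282
    = 1.4430 − 1.282 = 0.1610 → 0.16
Power = Φ(0.16) = 0.564.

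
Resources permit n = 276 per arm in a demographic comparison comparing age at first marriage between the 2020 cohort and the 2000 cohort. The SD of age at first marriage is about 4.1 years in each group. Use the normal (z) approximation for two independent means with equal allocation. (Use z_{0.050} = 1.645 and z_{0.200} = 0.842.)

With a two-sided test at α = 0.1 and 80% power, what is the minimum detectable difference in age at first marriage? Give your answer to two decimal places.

δ = (z_{α/2} + z_β) · √((σ₁²+σ₂²)/n)
  = (1.645 + 0.842) · √(33.62/276)
  = 2.487 · √0.12181
  = 2.487 · 0.3490
  = 0.8680

Minimum detectable difference ≈ 0.87 years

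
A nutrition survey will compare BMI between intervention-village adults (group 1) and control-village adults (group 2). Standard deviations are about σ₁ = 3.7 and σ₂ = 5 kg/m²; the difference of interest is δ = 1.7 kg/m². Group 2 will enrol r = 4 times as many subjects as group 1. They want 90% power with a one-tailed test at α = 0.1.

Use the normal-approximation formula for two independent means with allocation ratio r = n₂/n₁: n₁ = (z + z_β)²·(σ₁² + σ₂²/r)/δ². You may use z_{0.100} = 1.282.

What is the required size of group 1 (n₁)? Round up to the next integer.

n₁ = 46

n₁ = (z_α + z_β)² · (σ₁² + σ₂²/r) / δ²
   = (1.282 + 1.282)² · (3.7² + 5²/4) / 1.7²
   = 6.5741 · (13.69 + 6.25) / 2.89
   = 6.5741 · 19.94 / 2.89
   = 45.36
Round up → n₁ = 46; n₂ = r·n₁ = 4 × 46 = 184.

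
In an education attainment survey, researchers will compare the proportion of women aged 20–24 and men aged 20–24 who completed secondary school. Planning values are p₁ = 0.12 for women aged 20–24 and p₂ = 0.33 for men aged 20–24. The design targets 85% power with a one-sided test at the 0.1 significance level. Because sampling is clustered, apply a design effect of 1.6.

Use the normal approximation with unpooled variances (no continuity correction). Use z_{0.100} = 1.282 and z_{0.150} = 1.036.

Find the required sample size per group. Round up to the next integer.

n = (z_α + z_β)² · [p₁(1−p₁) + p₂(1−p₂)] / (p₁ − p₂)²
  = (1.282 + 1.036)² · (0.12·0.88 + 0.33·0.67) / (-0.21)²
  = (2.318)² · (0.1056 + 0.2211) / 0.0441
  = 5.3731 · 0.3267 / 0.0441
  = 39.80
Design effect: 1.6 × 39.80 = 63.69.
Round up → n = 64 per group.

n = 64 per group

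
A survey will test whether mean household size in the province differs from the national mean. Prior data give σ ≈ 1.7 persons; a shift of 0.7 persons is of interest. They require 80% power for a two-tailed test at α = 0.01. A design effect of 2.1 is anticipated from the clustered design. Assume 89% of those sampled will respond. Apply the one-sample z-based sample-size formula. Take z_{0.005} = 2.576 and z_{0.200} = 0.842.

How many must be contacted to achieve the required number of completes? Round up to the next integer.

n = (z_{α/2} + z_β)² · σ² / δ²
  = (2.576 + 0.842)² · 1.7² / 0.7²
  = 11.6827 · 2.89 / 0.49
  = 68.90
Design effect: 2.1 × 68.90 = 144.70.
Adjust for 89% response: 144.70 / 0.89 = 162.58.
Round up → n = 163.

n = 163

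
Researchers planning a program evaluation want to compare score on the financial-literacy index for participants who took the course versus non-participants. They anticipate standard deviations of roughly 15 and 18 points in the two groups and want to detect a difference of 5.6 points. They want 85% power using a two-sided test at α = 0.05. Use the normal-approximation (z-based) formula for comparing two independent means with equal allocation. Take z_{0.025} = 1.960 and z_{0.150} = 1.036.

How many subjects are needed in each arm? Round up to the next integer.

n = 158 per group

n = (z_{α/2} + z_β)² · (σ₁² + σ₂²) / δ²
  = (1.960 + 1.036)² · (15² + 18² = 549) / 5.6²
  = 8.9760 · 549 / 31.36
  = 157.14
Round up → n = 158 per group.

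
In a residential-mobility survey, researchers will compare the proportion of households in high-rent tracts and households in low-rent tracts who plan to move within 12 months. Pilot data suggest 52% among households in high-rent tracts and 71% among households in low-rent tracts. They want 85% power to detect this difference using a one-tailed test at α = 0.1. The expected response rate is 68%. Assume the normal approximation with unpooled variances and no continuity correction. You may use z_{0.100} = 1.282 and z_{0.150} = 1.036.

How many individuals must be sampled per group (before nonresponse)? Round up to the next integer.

n = 100 per group

n = (z_α + z_β)² · [p₁(1−p₁) + p₂(1−p₂)] / (p₁ − p₂)²
  = (1.282 + 1.036)² · (0.52·0.48 + 0.71·0.29) / (-0.19)²
  = (2.318)² · (0.2496 + 0.2059) / 0.0361
  = 5.3731 · 0.4555 / 0.0361
  = 67.80
Adjust for 68% response: 67.80 / 0.68 = 99.70.
Round up → n = 100 per group.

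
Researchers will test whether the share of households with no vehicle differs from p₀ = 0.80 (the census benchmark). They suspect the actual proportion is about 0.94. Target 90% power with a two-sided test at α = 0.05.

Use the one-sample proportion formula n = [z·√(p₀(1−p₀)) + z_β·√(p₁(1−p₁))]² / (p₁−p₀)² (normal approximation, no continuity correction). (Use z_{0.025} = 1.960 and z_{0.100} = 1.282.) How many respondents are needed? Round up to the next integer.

n = [z_{α/2}·√(p₀q₀) + z_β·√(p₁q₁)]² / (p₁ − p₀)²
  = [1.960·√(0.80·0.20) + 1.282·√(0.94·0.06)]² / (0.14)²
  = [1.960·0.4000 + 1.282·0.2375]² / 0.0196
  = [1.0885]² / 0.0196
  = 60.45
Round up → n = 61.

n = 61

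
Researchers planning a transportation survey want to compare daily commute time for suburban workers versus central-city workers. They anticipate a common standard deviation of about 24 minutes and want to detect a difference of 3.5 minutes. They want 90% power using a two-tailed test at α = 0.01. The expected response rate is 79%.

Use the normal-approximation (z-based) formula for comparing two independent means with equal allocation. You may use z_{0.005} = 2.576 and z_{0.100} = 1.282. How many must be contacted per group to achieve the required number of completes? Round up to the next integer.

n = (z_{α/2} + z_β)² · (σ₁² + σ₂²) / δ²
  = (2.576 + 1.282)² · (2·24² = 1152) / 3.5²
  = 14.8842 · 1152 / 12.25
  = 1399.72
Adjust for 79% response: 1399.72 / 0.79 = 1771.80.
Round up → n = 1772 per group.

n = 1772 per group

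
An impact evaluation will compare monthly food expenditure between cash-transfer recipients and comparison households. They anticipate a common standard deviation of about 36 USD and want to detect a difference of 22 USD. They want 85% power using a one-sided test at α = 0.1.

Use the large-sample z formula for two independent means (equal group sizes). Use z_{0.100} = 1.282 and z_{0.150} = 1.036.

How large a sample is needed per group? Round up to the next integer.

n = 29 per group

n = (z_α + z_β)² · (σ₁² + σ₂²) / δ²
  = (1.282 + 1.036)² · (2·36² = 2592) / 22²
  = 5.3731 · 2592 / 484
  = 28.78
Round up → n = 29 per group.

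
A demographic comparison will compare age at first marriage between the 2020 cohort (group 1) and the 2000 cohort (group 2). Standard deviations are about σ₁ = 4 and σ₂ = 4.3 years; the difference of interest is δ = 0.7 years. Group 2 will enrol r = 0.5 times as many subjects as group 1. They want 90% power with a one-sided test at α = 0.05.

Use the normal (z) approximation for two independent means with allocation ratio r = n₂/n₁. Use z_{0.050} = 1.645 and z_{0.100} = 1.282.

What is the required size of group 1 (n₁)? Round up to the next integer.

n₁ = 927

n₁ = (z_α + z_β)² · (σ₁² + σ₂²/r) / δ²
   = (1.645 + 1.282)² · (4² + 4.3²/0.5) / 0.7²
   = 8.5673 · (16 + 36.98) / 0.49
   = 8.5673 · 52.98 / 0.49
   = 926.32
Round up → n₁ = 927; n₂ = r·n₁ = 0.5 × 927 = 464.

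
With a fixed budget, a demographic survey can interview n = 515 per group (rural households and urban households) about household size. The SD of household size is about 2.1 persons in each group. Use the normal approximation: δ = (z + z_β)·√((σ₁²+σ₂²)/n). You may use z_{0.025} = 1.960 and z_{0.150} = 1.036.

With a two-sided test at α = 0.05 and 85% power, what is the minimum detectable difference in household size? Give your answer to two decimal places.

δ = (z_{α/2} + z_β) · √((σ₁²+σ₂²)/n)
  = (1.960 + 1.036) · √(8.82/515)
  = 2.996 · √0.01713
  = 2.996 · 0.1309
  = 0.3921

Minimum detectable difference ≈ 0.39 persons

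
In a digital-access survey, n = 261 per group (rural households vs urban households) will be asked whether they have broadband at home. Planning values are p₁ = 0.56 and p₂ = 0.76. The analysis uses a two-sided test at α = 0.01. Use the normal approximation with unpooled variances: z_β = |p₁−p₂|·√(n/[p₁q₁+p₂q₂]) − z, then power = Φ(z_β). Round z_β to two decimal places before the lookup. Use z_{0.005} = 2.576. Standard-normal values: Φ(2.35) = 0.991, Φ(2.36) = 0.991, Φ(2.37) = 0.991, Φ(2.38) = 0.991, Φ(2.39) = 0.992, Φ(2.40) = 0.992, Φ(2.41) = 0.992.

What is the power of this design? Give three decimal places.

z_β = |p₁−p₂|·√(n/[p₁q₁+p₂q₂]) − z_{α/2}
    = 0.20 · √(261/0.4288) − 2.576
    = 0.20 · 24.6713 − 2.576
    = 4.9343 − 2.576 = 2.3583 → 2.36
Power = Φ(2.36) = 0.991.

Power ≈ 0.991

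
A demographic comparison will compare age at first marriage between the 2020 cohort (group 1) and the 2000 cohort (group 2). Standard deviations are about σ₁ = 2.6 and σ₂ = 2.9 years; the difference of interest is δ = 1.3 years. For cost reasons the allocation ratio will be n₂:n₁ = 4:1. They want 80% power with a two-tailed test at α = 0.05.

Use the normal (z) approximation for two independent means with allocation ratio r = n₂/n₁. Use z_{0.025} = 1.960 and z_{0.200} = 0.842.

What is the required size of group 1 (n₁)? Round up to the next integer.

n₁ = (z_{α/2} + z_β)² · (σ₁² + σ₂²/r) / δ²
   = (1.960 + 0.842)² · (2.6² + 2.9²/4) / 1.3²
   = 7.8512 · (6.76 + 2.1025) / 1.69
   = 7.8512 · 8.8625 / 1.69
   = 41.17
Round up → n₁ = 42; n₂ = r·n₁ = 4 × 42 = 168.

n₁ = 42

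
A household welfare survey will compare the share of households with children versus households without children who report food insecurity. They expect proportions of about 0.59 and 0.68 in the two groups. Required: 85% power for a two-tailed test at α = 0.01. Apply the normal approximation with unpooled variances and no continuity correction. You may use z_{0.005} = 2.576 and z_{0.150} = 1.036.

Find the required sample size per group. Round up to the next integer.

n = 741 per group

n = (z_{α/2} + z_β)² · [p₁(1−p₁) + p₂(1−p₂)] / (p₁ − p₂)²
  = (2.576 + 1.036)² · (0.59·0.41 + 0.68·0.32) / (-0.09)²
  = (3.612)² · (0.2419 + 0.2176) / 0.0081
  = 13.0465 · 0.4595 / 0.0081
  = 740.11
Round up → n = 741 per group.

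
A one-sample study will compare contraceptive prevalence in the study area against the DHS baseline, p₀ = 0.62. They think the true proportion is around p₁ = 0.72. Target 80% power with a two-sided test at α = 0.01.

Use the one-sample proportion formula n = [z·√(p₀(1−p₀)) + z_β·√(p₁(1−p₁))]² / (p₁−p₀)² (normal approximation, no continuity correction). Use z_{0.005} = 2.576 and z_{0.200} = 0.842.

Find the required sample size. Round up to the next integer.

n = 266

n = [z_{α/2}·√(p₀q₀) + z_β·√(p₁q₁)]² / (p₁ − p₀)²
  = [2.576·√(0.62·0.38) + 0.842·√(0.72·0.28)]² / (0.10)²
  = [2.576·0.4854 + 0.842·0.4490]² / 0.0100
  = [1.6284]² / 0.0100
  = 265.17
Round up → n = 266.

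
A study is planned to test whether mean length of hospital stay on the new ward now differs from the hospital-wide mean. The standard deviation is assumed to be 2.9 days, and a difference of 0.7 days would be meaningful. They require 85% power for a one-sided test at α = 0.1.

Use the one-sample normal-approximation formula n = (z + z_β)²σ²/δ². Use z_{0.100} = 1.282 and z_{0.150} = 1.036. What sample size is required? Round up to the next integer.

n = (z_α + z_β)² · σ² / δ²
  = (1.282 + 1.036)² · 2.9² / 0.7²
  = 5.3731 · 8.41 / 0.49
  = 92.22
Round up → n = 93.

n = 93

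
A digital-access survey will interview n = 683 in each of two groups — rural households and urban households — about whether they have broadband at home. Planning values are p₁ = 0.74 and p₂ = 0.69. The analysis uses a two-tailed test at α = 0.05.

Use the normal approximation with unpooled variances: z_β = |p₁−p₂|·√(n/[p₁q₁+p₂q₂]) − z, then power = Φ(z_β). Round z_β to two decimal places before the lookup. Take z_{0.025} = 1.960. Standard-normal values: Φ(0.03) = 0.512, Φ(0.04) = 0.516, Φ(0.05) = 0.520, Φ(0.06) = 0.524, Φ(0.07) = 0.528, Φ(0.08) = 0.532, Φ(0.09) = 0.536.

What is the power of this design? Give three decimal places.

z_β = |p₁−p₂|·√(n/[p₁q₁+p₂q₂]) − z_{α/2}
    = 0.05 · √(683/0.4063) − 1.960
    = 0.05 · 41.0003 − 1.960
    = 2.0500 − 1.960 = 0.0900 → 0.09
Power = Φ(0.09) = 0.536.

Power ≈ 0.536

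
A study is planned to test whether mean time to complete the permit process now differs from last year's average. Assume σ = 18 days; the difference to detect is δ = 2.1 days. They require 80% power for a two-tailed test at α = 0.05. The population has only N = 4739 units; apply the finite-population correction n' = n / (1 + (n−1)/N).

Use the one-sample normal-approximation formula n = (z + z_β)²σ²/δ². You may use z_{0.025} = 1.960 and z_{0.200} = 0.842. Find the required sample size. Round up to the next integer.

n = (z_{α/2} + z_β)² · σ² / δ²
  = (1.960 + 0.842)² · 18² / 2.1²
  = 7.8512 · 324 / 4.41
  = 576.82
Finite-population correction (N = 4739): 576.82 / (1 + (576.82 − 1)/4739) = 514.33.
Round up → n = 515.

n = 515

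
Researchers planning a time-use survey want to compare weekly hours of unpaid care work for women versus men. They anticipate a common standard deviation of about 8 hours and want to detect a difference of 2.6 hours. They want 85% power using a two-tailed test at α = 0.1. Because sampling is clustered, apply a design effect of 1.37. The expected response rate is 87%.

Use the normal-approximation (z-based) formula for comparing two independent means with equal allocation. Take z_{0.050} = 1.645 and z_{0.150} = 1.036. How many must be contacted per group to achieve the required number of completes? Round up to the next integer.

n = (z_{α/2} + z_β)² · (σ₁² + σ₂²) / δ²
  = (1.645 + 1.036)² · (2·8² = 128) / 2.6²
  = 7.1878 · 128 / 6.76
  = 136.10
Design effect: 1.37 × 136.10 = 186.46.
Adjust for 87% response: 186.46 / 0.87 = 214.32.
Round up → n = 215 per group.

n = 215 per group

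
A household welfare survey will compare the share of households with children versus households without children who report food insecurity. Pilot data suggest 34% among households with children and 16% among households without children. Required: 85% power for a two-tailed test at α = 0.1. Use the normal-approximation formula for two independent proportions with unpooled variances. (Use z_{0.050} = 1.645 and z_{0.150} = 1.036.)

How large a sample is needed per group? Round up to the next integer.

n = (z_{α/2} + z_β)² · [p₁(1−p₁) + p₂(1−p₂)] / (p₁ − p₂)²
  = (1.645 + 1.036)² · (0.34·0.66 + 0.16·0.84) / (0.18)²
  = (2.681)² · (0.2244 + 0.1344) / 0.0324
  = 7.1878 · 0.3588 / 0.0324
  = 79.60
Round up → n = 80 per group.

n = 80 per group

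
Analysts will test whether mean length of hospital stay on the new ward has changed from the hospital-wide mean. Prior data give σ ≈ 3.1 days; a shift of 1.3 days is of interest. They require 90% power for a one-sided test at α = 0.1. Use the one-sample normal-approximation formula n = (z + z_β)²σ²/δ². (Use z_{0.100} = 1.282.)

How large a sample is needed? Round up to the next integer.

n = 38

n = (z_α + z_β)² · σ² / δ²
  = (1.282 + 1.282)² · 3.1² / 1.3²
  = 6.5741 · 9.61 / 1.69
  = 37.38
Round up → n = 38.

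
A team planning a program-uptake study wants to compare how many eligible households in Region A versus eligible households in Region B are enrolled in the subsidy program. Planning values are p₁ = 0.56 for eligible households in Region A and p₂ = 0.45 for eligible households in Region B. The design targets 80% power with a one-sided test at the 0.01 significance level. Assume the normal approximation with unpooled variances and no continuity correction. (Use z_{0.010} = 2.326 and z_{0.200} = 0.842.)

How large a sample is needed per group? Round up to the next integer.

n = 410 per group

n = (z_α + z_β)² · [p₁(1−p₁) + p₂(1−p₂)] / (p₁ − p₂)²
  = (2.326 + 0.842)² · (0.56·0.44 + 0.45·0.55) / (0.11)²
  = (3.168)² · (0.2464 + 0.2475) / 0.0121
  = 10.0362 · 0.4939 / 0.0121
  = 409.66
Round up → n = 410 per group.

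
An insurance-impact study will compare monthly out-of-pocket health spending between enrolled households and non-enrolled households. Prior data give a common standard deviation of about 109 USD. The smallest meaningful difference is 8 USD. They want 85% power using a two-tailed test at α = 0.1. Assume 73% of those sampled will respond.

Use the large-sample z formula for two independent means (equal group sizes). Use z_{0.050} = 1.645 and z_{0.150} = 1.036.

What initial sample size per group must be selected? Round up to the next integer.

n = (z_{α/2} + z_β)² · (σ₁² + σ₂²) / δ²
  = (1.645 + 1.036)² · (2·109² = 23762) / 8²
  = 7.1878 · 23762 / 64
  = 2668.68
Adjust for 73% response: 2668.68 / 0.73 = 3655.73.
Round up → n = 3656 per group.

n = 3656 per group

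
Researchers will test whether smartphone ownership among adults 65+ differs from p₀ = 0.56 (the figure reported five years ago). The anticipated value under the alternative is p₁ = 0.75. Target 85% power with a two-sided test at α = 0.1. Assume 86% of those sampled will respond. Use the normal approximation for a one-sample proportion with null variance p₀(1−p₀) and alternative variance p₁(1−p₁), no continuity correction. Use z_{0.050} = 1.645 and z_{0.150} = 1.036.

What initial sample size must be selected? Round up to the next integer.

n = 52

n = [z_{α/2}·√(p₀q₀) + z_β·√(p₁q₁)]² / (p₁ − p₀)²
  = [1.645·√(0.56·0.44) + 1.036·√(0.75·0.25)]² / (0.19)²
  = [1.645·0.4964 + 1.036·0.4330]² / 0.0361
  = [1.2652]² / 0.0361
  = 44.34
Adjust for 86% response: 44.34 / 0.86 = 51.56.
Round up → n = 52.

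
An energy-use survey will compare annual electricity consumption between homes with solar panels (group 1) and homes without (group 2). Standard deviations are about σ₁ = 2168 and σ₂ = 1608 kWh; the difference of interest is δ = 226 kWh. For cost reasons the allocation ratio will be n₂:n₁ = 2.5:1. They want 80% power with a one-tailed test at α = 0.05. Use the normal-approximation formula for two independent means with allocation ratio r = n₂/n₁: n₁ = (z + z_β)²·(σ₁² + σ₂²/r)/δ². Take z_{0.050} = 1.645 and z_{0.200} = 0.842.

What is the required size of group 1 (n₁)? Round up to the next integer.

n₁ = (z_α + z_β)² · (σ₁² + σ₂²/r) / δ²
   = (1.645 + 0.842)² · (2168² + 1608²/2.5) / 226²
   = 6.1852 · (4700224 + 1034265.6) / 51076
   = 6.1852 · 5734489.6 / 51076
   = 694.43
Round up → n₁ = 695; n₂ = r·n₁ = 2.5 × 695 = 1738.

n₁ = 695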